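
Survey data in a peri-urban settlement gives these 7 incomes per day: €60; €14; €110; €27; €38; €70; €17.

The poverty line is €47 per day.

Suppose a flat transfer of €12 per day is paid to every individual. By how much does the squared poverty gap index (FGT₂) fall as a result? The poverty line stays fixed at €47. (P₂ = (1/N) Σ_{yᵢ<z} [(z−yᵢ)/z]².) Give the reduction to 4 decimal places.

0.1061

Before: below the line — €14, €17, €27, €38; squared poverty gap index (FGT₂) = 0.159736.
After the €12 transfer: below the line — €26, €29, €39; squared poverty gap index (FGT₂) = 0.053612.
Reduction = 0.159736 − 0.053612 = 0.1061.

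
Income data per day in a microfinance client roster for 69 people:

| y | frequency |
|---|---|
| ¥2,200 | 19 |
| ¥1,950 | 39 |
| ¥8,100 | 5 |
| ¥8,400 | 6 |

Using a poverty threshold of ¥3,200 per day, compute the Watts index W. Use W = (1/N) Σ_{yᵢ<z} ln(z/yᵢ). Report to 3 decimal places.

0.383

Below the line: 39×¥1,950, 19×¥2,200 (q = 58 of N = 69).
Log shortfalls: ln(3200/1950) = 0.4953 (×39); ln(3200/2200) = 0.3747 (×19).
W = 26.436712 / 69 = 0.383.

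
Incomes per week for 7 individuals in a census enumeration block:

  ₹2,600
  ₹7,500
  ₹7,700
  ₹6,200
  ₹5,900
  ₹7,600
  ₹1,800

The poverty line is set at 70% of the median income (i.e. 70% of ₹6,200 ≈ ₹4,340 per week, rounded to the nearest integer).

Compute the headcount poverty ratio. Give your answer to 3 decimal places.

0.286

2 of the 7 individuals have income below ₹4,340.
H = 2/7 = 0.286.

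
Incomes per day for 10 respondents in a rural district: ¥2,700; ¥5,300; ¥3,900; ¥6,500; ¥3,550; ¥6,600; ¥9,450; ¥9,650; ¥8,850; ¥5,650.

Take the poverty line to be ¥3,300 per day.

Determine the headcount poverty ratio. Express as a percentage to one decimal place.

10.0%

1 of the 10 respondents have income below ¥3,300.
H = 1/10 = 10.0%.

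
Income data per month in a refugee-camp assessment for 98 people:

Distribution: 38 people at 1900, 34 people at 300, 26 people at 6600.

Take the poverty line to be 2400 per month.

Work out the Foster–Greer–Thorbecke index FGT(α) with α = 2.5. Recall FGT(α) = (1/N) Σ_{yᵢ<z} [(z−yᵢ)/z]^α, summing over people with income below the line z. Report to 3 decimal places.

0.256

Poor units: 34×300, 38×1900 (q = 72 of N = 98).
Relative gaps: (2400−300)/2400 = 0.8750 (×34); (2400−1900)/2400 = 0.2083 (×38).
Raised to α = 2.5: 0.71618 (×34); 0.01981 (×38).
Sum = 25.102806; FGT(2.5) = 25.102806 / 98 = 0.256.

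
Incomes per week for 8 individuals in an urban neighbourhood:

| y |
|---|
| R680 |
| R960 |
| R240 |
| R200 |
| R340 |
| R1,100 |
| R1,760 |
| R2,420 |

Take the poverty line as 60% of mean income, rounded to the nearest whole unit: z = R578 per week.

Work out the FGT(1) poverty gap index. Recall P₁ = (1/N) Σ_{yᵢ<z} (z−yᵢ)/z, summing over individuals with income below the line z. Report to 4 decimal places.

0.2063

Poor units: R200, R240, R340 (q = 3 of N = 8).
Gap ratios (z−y)/z: (578−200)/578 = 0.6540; (578−240)/578 = 0.5848; (578−340)/578 = 0.4118.
Σ = 1.650519. Dividing by the full population N = 8 gives P₁ = 0.2063.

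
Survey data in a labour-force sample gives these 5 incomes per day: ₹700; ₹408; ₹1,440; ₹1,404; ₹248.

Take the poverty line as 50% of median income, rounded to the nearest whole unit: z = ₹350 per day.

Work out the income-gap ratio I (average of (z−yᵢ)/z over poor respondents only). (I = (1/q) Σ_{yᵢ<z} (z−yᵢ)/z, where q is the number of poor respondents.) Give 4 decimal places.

Below the line: ₹248 (q = 1 of N = 5).
Shortfall ratios (z−y)/z: 0.2914; sum = 0.291429.
I averages over the q = 1 poor units only: 0.291429 / 1 = 0.2914.

0.2914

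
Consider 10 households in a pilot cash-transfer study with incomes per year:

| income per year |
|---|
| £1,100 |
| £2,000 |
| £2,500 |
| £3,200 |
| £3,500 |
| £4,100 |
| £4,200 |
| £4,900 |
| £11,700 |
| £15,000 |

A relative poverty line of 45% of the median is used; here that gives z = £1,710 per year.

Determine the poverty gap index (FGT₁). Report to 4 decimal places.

Below the line: £1,100 (q = 1 of N = 10).
Gap ratios (z−y)/z: (1710−1100)/1710 = 0.3567.
Sum of shortfalls = 0.356725; P₁ averages over all N: 0.356725 / 10 = 0.0357.

0.0357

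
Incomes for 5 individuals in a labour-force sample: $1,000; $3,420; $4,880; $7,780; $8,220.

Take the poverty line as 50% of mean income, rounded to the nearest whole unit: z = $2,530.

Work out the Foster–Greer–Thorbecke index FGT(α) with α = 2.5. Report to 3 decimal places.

0.057

Below z: $1,000 (q = 1 of N = 5).
Relative gaps: (2530−1000)/2530 = 0.6047.
Raised to α = 2.5: 0.28440.
Sum = 0.284398; FGT(2.5) = 0.284398 / 5 = 0.057.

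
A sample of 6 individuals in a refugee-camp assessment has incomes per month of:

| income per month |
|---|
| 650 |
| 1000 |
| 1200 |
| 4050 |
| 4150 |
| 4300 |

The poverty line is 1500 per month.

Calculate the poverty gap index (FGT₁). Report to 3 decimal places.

Below the line: 650, 1000, 1200 (q = 3 of N = 6).
Shortfall ratios: (1500−650)/1500 = 0.5667; (1500−1000)/1500 = 0.3333; (1500−1200)/1500 = 0.2000.
Σ = 1.100000. Dividing by the full population N = 6 gives P₁ = 0.183.

0.183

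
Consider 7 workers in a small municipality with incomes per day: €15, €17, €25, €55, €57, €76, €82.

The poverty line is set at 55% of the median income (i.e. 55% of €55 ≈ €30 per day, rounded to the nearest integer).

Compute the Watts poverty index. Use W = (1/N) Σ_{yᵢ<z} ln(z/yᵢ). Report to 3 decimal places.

Incomes under z: €15, €17, €25 (q = 3 of N = 7).
ln(z/y) terms: ln(30/15) = 0.6931; ln(30/17) = 0.5680; ln(30/25) = 0.1823.
W = 1.443453 / 7 = 0.206.

0.206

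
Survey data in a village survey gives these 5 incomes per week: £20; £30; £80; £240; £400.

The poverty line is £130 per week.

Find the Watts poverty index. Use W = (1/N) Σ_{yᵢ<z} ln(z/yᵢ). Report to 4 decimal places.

Below the line: £20, £30, £80 (q = 3 of N = 5).
Log gaps: ln(130/20) = 1.8718; ln(130/30) = 1.4663; ln(130/80) = 0.4855.
W = 3.823647 / 5 = 0.7647.

0.7647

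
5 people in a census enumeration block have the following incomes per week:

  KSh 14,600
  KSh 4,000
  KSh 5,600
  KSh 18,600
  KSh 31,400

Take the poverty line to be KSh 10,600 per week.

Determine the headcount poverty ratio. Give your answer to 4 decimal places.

2 of the 5 people have income below KSh 10,600.
H = 2/5 = 0.4000.

0.4000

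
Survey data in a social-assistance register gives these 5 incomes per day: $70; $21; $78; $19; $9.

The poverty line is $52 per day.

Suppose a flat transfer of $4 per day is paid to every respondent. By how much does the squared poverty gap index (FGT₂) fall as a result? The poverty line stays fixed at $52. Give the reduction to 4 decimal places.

Before: below the line — $9, $19, $21; squared poverty gap index (FGT₂) = 0.288388.
After the $4 transfer: below the line — $13, $23, $25; squared poverty gap index (FGT₂) = 0.228624.
Reduction = 0.288388 − 0.228624 = 0.0598.

0.0598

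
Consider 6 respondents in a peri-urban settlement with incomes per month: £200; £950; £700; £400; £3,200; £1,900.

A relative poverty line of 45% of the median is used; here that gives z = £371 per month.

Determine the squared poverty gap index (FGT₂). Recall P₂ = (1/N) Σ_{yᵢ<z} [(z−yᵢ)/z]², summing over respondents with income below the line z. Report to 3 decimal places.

0.035

Poor units: £200 (q = 1 of N = 6).
Relative gaps: (371−200)/371 = 0.4609.
Squared: 0.2124.
Sum = 0.212444; P₂ = 0.212444 / 6 = 0.035.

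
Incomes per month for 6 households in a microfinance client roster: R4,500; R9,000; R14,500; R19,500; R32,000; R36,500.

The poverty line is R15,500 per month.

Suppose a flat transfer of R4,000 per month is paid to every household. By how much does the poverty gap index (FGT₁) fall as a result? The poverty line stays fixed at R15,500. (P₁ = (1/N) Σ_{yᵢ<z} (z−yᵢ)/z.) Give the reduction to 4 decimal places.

0.0968

Before: below the line — R4,500, R9,000, R14,500; poverty gap index (FGT₁) = 0.198925.
After the R4,000 transfer: below the line — R8,500, R13,000; poverty gap index (FGT₁) = 0.102151.
Reduction = 0.198925 − 0.102151 = 0.0968.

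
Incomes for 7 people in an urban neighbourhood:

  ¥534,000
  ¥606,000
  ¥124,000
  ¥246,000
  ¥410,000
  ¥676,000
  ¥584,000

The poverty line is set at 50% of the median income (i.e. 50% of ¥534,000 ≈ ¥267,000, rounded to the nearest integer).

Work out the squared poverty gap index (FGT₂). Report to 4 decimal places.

0.0419

Below z: ¥124,000, ¥246,000 (q = 2 of N = 7).
Normalized shortfalls: (267000−124000)/267000 = 0.5356; (267000−246000)/267000 = 0.0787.
Squared: 0.2868; 0.0062.
Sum = 0.293033; P₂ = 0.293033 / 7 = 0.0419.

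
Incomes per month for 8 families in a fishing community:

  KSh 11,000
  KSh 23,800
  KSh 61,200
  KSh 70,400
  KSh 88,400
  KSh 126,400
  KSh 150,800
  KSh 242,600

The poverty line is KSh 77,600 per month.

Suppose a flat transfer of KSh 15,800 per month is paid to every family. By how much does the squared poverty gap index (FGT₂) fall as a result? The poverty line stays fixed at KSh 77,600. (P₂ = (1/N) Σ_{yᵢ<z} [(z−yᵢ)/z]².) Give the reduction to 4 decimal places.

Before: below the line — KSh 11,000, KSh 23,800, KSh 61,200, KSh 70,400; squared poverty gap index (FGT₂) = 0.158816.
After the KSh 15,800 transfer: below the line — KSh 26,800, KSh 39,600, KSh 77,000; squared poverty gap index (FGT₂) = 0.083551.
Reduction = 0.158816 − 0.083551 = 0.0753.

0.0753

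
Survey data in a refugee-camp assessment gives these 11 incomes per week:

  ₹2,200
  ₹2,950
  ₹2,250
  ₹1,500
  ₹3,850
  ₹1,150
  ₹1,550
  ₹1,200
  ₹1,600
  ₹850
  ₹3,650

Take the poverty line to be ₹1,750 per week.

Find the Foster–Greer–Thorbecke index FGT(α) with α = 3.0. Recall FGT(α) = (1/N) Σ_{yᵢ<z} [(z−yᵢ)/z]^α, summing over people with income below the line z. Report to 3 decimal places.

0.019

Below z: ₹850, ₹1,150, ₹1,200, ₹1,500, ₹1,550, ₹1,600 (q = 6 of N = 11).
Normalized shortfalls: (1750−850)/1750 = 0.5143; (1750−1150)/1750 = 0.3429; (1750−1200)/1750 = 0.3143; (1750−1500)/1750 = 0.1429; (1750−1550)/1750 = 0.1143; (1750−1600)/1750 = 0.0857.
Raised to α = 3.0: 0.13602; 0.04030; 0.03104; 0.00292; 0.00149; 0.00063.
Sum = 0.212408; FGT(3.0) = 0.212408 / 11 = 0.019.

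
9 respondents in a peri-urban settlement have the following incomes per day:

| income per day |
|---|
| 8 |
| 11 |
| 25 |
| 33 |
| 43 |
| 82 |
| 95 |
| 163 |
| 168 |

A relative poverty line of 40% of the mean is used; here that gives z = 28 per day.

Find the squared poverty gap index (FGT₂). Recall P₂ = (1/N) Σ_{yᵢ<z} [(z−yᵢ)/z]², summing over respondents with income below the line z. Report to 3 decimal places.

0.099

Below z: 8, 11, 25 (q = 3 of N = 9).
Gap ratios (z−y)/z: (28−8)/28 = 0.7143; (28−11)/28 = 0.6071; (28−25)/28 = 0.1071.
Squared: 0.5102; 0.3686; 0.0115.
Sum = 0.890306; P₂ = 0.890306 / 9 = 0.099.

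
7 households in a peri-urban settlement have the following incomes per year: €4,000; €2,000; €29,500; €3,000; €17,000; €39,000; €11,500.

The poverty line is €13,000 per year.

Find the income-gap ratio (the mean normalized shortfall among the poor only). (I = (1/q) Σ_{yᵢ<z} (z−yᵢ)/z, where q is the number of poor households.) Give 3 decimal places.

0.606

Below the line: €2,000, €3,000, €4,000, €11,500 (q = 4 of N = 7).
Relative gaps: 0.8462, 0.7692, 0.6923, 0.1154; sum = 2.423077.
I averages over the q = 4 poor units only: 2.423077 / 4 = 0.606.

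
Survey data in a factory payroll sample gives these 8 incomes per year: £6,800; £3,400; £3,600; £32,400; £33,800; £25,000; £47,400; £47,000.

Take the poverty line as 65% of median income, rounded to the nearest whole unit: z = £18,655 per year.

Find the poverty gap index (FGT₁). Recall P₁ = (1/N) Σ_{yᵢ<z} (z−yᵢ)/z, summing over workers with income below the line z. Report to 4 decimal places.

Below z: £3,400, £3,600, £6,800 (q = 3 of N = 8).
Gap ratios (z−y)/z: (18655−3400)/18655 = 0.8177; (18655−3600)/18655 = 0.8070; (18655−6800)/18655 = 0.6355.
Sum of shortfalls = 2.260252; P₁ averages over all N: 2.260252 / 8 = 0.2825.

0.2825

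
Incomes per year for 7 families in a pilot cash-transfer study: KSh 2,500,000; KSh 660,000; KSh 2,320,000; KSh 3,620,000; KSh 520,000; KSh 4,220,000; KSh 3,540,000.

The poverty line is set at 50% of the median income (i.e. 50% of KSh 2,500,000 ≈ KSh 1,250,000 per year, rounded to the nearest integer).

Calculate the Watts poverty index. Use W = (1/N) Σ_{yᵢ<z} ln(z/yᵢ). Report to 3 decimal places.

Incomes under z: KSh 520,000, KSh 660,000 (q = 2 of N = 7).
ln(z/y) terms: ln(1250000/520000) = 0.8771; ln(1250000/660000) = 0.6387.
W = 1.515729 / 7 = 0.217.

0.217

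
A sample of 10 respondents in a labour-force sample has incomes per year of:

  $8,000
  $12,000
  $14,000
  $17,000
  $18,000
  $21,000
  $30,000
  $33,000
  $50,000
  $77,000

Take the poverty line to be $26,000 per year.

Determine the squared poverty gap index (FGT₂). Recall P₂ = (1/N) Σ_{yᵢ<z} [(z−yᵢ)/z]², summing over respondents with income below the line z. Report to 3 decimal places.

0.123

Below the line: $8,000, $12,000, $14,000, $17,000, $18,000, $21,000 (q = 6 of N = 10).
Gap ratios (z−y)/z: (26000−8000)/26000 = 0.6923; (26000−12000)/26000 = 0.5385; (26000−14000)/26000 = 0.4615; (26000−17000)/26000 = 0.3462; (26000−18000)/26000 = 0.3077; (26000−21000)/26000 = 0.1923.
Squared: 0.4793; 0.2899; 0.2130; 0.1198; 0.0947; 0.0370.
Sum = 1.233728; P₂ = 1.233728 / 10 = 0.123.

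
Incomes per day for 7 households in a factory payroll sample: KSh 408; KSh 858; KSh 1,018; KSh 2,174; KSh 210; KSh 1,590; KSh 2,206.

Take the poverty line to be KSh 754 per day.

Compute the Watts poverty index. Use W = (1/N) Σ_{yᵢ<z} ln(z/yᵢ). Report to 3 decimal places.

0.270

Poor units: KSh 210, KSh 408 (q = 2 of N = 7).
Log shortfalls: ln(754/210) = 1.2783; ln(754/408) = 0.6141.
W = 1.892410 / 7 = 0.270.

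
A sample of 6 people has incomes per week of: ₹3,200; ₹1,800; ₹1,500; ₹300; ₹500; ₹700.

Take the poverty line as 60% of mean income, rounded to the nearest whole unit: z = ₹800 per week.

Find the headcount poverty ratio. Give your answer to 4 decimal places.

0.5000

3 of the 6 people have income below ₹800.
H = 3/6 = 0.5000.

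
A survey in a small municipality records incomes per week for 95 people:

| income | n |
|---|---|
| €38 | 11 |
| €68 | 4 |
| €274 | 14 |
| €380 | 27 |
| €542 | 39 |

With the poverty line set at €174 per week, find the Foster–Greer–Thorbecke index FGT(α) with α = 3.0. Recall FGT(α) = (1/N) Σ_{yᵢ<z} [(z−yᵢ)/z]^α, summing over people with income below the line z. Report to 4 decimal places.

Below the line: 11×€38, 4×€68 (q = 15 of N = 95).
Shortfall ratios: (174−38)/174 = 0.7816 (×11); (174−68)/174 = 0.6092 (×4).
Raised to α = 3.0: 0.47750 (×11); 0.22608 (×4).
Sum = 6.156783; FGT(3.0) = 6.156783 / 95 = 0.0648.

0.0648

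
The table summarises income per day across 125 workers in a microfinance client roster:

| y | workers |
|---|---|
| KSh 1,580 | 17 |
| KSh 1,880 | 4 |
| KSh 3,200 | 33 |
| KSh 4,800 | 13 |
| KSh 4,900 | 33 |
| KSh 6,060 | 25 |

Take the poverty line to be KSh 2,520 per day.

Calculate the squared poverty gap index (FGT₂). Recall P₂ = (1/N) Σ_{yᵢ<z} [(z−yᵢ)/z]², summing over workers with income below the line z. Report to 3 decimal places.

Below z: 17×KSh 1,580, 4×KSh 1,880 (q = 21 of N = 125).
Relative gaps: (2520−1580)/2520 = 0.3730 (×17); (2520−1880)/2520 = 0.2540 (×4).
Squared: 0.1391 (×17); 0.0645 (×4).
Sum = 2.623394; P₂ = 2.623394 / 125 = 0.021.

0.021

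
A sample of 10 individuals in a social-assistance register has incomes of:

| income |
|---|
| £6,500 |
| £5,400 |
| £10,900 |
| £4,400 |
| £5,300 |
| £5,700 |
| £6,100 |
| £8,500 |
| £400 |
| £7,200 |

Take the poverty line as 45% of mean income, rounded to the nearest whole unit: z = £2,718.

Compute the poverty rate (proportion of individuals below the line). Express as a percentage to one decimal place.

1 of the 10 individuals have income below £2,718.
H = 1/10 = 10.0%.

10.0%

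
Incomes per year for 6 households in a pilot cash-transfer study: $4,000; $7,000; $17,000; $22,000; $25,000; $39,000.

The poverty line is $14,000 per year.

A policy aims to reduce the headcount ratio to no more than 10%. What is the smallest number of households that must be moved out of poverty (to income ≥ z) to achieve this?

2 of the 6 households are poor, so H = 2/6 = 0.333.
A headcount ratio of at most 10% allows at most ⌊0.10 × 6⌋ = 0 poor households.
So at least 2 − 0 = 2 must be lifted.

2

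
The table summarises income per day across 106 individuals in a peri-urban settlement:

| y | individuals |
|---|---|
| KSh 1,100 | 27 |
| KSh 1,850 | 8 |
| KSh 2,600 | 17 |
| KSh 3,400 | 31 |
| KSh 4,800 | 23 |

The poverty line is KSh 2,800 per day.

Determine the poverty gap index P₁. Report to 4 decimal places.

Below the line: 27×KSh 1,100, 8×KSh 1,850, 17×KSh 2,600 (q = 52 of N = 106).
Shortfall ratios: (2800−1100)/2800 = 0.6071 (×27); (2800−1850)/2800 = 0.3393 (×8); (2800−2600)/2800 = 0.0714 (×17).
Sum of shortfalls = 20.321429; P₁ averages over all N: 20.321429 / 106 = 0.1917.

0.1917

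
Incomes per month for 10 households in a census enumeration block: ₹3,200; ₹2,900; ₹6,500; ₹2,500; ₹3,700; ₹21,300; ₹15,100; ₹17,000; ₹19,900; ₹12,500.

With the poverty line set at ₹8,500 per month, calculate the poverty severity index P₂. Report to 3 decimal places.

Incomes under z: ₹2,500, ₹2,900, ₹3,200, ₹3,700, ₹6,500 (q = 5 of N = 10).
Shortfall ratios: (8500−2500)/8500 = 0.7059; (8500−2900)/8500 = 0.6588; (8500−3200)/8500 = 0.6235; (8500−3700)/8500 = 0.5647; (8500−6500)/8500 = 0.2353.
Squared: 0.4983; 0.4340; 0.3888; 0.3189; 0.0554.
Sum = 1.695363; P₂ = 1.695363 / 10 = 0.170.

0.170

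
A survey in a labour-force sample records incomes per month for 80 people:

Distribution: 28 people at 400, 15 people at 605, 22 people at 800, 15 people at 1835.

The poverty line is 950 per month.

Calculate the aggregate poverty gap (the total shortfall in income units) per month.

Poor units: 28×400, 15×605, 22×800 (q = 65 of N = 80).
Individual gaps: 28×(950−400) = 15400; 15×(950−605) = 5175; 22×(950−800) = 3300.
Aggregate gap = 23875.

23875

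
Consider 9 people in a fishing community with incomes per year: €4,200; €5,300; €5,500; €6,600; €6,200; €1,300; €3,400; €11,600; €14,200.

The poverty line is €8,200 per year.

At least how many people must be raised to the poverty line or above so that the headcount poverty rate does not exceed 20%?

6

Currently q = 7 of N = 9 are below the line (H = 0.778).
A headcount ratio of at most 20% allows at most ⌊0.20 × 9⌋ = 1 poor people.
So at least 7 − 1 = 6 must be lifted.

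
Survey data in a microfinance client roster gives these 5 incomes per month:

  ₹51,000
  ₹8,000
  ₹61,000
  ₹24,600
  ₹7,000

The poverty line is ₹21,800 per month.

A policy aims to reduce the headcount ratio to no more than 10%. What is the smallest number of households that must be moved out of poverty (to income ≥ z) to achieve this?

Currently q = 2 of N = 5 are below the line (H = 0.400).
A headcount ratio of at most 10% allows at most ⌊0.10 × 5⌋ = 0 poor households.
So at least 2 − 0 = 2 must be lifted.

2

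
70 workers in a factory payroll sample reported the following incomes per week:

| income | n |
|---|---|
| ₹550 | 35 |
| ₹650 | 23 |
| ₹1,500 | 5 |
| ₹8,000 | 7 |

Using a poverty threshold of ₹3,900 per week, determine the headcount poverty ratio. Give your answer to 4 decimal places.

63 of the 70 workers have income below ₹3,900.
H = 63/70 = 0.9000.

0.9000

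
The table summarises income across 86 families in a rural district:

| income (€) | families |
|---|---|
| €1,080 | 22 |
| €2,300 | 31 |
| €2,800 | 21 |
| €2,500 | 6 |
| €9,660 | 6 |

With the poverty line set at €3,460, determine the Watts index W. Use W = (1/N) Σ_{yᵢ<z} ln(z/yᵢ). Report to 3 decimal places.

Incomes under z: 22×€1,080, 31×€2,300, 6×€2,500, 21×€2,800 (q = 80 of N = 86).
Log shortfalls: ln(3460/1080) = 1.1643 (×22); ln(3460/2300) = 0.4084 (×31); ln(3460/2500) = 0.3250 (×6); ln(3460/2800) = 0.2116 (×21).
W = 44.668409 / 86 = 0.519.

0.519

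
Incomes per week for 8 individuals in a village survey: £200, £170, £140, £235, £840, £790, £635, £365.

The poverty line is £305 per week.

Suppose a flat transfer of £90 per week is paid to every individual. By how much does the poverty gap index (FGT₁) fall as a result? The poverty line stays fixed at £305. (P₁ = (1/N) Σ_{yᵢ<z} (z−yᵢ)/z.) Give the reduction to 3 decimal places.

Before: below the line — £140, £170, £200, £235; poverty gap index (FGT₁) = 0.19467.
After the £90 transfer: below the line — £230, £260, £290; poverty gap index (FGT₁) = 0.05533.
Reduction = 0.19467 − 0.05533 = 0.139.

0.139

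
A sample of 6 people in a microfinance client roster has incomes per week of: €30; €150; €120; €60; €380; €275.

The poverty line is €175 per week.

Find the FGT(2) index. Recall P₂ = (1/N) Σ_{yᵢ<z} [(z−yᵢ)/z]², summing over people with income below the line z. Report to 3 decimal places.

Poor units: €30, €60, €120, €150 (q = 4 of N = 6).
Normalized shortfalls: (175−30)/175 = 0.8286; (175−60)/175 = 0.6571; (175−120)/175 = 0.3143; (175−150)/175 = 0.1429.
Squared: 0.6865; 0.4318; 0.0988; 0.0204.
Sum = 1.237551; P₂ = 1.237551 / 6 = 0.206.

0.206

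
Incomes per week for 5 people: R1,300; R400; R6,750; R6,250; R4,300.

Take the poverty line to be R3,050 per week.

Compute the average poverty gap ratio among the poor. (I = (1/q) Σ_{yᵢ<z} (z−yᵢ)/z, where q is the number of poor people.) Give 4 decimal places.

0.7213

Incomes under z: R400, R1,300 (q = 2 of N = 5).
Relative gaps: 0.8689, 0.5738; sum = 1.442623.
I averages over the q = 2 poor units only: 1.442623 / 2 = 0.7213.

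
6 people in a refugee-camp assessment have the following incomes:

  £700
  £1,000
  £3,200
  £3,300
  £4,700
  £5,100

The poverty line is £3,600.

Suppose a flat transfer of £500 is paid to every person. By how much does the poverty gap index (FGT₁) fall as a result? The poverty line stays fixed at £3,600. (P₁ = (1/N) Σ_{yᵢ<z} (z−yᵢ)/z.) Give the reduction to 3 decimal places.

Before: below the line — £700, £1,000, £3,200, £3,300; poverty gap index (FGT₁) = 0.28704.
After the £500 transfer: below the line — £1,200, £1,500; poverty gap index (FGT₁) = 0.20833.
Reduction = 0.28704 − 0.20833 = 0.079.

0.079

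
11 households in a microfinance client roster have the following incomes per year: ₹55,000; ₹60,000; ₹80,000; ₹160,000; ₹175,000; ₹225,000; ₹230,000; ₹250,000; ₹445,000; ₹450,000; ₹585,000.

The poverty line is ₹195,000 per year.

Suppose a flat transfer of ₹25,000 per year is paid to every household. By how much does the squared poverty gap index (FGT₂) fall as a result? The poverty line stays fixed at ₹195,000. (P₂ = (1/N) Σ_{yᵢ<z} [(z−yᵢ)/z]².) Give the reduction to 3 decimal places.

Before: below the line — ₹55,000, ₹60,000, ₹80,000, ₹160,000, ₹175,000; squared poverty gap index (FGT₂) = 0.12593.
After the ₹25,000 transfer: below the line — ₹80,000, ₹85,000, ₹105,000, ₹185,000; squared poverty gap index (FGT₂) = 0.08015.
Reduction = 0.12593 − 0.08015 = 0.046.

0.046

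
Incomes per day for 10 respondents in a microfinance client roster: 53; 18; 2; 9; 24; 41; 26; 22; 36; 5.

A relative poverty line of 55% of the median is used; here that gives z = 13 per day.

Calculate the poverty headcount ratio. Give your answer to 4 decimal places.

0.3000

3 of the 10 respondents have income below 13.
H = 3/10 = 0.3000.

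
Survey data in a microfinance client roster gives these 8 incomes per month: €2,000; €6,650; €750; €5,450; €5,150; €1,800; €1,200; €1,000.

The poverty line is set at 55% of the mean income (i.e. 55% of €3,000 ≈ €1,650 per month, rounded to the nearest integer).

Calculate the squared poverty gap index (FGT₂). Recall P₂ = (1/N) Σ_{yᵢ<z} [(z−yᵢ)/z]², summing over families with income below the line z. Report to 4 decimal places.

Below z: €750, €1,000, €1,200 (q = 3 of N = 8).
Normalized shortfalls: (1650−750)/1650 = 0.5455; (1650−1000)/1650 = 0.3939; (1650−1200)/1650 = 0.2727.
Squared: 0.2975; 0.1552; 0.0744.
Sum = 0.527089; P₂ = 0.527089 / 8 = 0.0659.

0.0659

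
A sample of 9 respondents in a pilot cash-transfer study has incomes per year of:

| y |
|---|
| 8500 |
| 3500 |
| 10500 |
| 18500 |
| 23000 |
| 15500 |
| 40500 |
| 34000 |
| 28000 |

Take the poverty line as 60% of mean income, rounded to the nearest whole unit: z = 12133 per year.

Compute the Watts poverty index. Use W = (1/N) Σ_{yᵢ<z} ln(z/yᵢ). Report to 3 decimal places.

Below the line: 3500, 8500, 10500 (q = 3 of N = 9).
Log shortfalls: ln(12133/3500) = 1.2432; ln(12133/8500) = 0.3559; ln(12133/10500) = 0.1446.
W = 1.743583 / 9 = 0.194.

0.194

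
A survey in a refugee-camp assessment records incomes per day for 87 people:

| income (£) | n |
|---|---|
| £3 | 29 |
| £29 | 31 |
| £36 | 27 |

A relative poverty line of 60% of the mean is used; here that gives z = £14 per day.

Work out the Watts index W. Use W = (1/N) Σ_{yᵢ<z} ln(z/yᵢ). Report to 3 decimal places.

Incomes under z: 29×£3 (q = 29 of N = 87).
Log shortfalls: ln(14/3) = 1.5404 (×29).
W = 44.672906 / 87 = 0.513.

0.513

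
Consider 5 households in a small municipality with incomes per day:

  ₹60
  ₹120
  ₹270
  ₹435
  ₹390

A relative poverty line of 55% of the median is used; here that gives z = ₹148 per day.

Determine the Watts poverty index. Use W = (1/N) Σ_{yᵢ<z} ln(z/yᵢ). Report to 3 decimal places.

0.223

Below z: ₹60, ₹120 (q = 2 of N = 5).
ln(z/y) terms: ln(148/60) = 0.9029; ln(148/120) = 0.2097.
W = 1.112588 / 5 = 0.223.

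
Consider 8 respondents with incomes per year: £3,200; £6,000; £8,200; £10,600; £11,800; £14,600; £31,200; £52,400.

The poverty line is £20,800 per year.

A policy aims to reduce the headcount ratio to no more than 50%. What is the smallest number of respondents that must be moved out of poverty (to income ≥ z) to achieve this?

2

6 of the 8 respondents are poor, so H = 6/8 = 0.750.
A headcount ratio of at most 50% allows at most ⌊0.50 × 8⌋ = 4 poor respondents.
So at least 6 − 4 = 2 must be lifted.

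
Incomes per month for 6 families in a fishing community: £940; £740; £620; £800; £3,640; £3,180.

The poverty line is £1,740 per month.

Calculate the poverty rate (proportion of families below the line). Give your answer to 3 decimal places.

0.667

4 of the 6 families have income below £1,740.
H = 4/6 = 0.667.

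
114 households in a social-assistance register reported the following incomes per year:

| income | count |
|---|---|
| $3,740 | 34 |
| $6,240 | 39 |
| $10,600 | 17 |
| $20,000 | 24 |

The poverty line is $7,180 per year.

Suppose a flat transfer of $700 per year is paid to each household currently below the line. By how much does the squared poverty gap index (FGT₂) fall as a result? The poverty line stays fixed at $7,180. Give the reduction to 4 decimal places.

Before: below the line — 34×$3,740, 39×$6,240; squared poverty gap index (FGT₂) = 0.074324.
After the $700 transfer: below the line — 34×$4,440, 39×$6,940; squared poverty gap index (FGT₂) = 0.043816.
Reduction = 0.074324 − 0.043816 = 0.0305.

0.0305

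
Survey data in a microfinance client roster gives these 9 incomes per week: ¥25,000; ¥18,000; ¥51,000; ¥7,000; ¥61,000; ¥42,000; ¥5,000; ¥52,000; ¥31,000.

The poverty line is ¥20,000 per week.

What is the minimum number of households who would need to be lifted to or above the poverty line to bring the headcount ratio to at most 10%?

Currently q = 3 of N = 9 are below the line (H = 0.333).
A headcount ratio of at most 10% allows at most ⌊0.10 × 9⌋ = 0 poor households.
So at least 3 − 0 = 3 must be lifted.

3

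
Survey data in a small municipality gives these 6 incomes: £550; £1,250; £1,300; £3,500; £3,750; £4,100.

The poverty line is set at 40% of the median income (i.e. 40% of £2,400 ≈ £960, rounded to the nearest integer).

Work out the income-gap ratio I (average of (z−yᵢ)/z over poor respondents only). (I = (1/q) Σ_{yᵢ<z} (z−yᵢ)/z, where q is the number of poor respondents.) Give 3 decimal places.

0.427

Poor units: £550 (q = 1 of N = 6).
Relative gaps: 0.4271; sum = 0.427083.
The income-gap ratio divides by q (the poor only): 0.427083 / 1 = 0.427.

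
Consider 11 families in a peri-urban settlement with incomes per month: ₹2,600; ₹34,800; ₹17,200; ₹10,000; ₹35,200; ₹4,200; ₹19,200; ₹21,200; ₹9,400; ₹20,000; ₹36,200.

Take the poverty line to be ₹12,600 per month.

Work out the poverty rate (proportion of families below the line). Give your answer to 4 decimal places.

0.3636

4 of the 11 families have income below ₹12,600.
H = 4/11 = 0.3636.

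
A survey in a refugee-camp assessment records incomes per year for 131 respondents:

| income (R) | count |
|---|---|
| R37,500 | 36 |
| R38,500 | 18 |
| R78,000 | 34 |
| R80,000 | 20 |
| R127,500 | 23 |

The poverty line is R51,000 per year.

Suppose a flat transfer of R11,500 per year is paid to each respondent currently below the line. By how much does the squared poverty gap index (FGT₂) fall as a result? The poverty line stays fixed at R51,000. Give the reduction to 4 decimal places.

Before: below the line — 36×R37,500, 18×R38,500; squared poverty gap index (FGT₂) = 0.027510.
After the R11,500 transfer: below the line — 36×R49,000, 18×R50,000; squared poverty gap index (FGT₂) = 0.000475.
Reduction = 0.027510 − 0.000475 = 0.0270.

0.0270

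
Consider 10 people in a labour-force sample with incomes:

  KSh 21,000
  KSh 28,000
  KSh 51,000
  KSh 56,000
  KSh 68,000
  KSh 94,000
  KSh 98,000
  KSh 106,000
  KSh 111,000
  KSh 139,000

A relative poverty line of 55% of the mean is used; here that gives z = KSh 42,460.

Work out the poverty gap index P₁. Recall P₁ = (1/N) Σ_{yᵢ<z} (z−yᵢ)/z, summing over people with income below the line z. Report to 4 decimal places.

Poor units: KSh 21,000, KSh 28,000 (q = 2 of N = 10).
Relative gaps: (42460−21000)/42460 = 0.5054; (42460−28000)/42460 = 0.3406.
Σ = 0.845973. Dividing by the full population N = 10 gives P₁ = 0.0846.

0.0846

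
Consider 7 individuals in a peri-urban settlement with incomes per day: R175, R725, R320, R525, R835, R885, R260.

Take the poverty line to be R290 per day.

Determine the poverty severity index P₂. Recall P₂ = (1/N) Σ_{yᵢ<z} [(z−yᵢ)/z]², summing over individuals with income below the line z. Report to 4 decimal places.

Incomes under z: R175, R260 (q = 2 of N = 7).
Relative gaps: (290−175)/290 = 0.3966; (290−260)/290 = 0.1034.
Squared: 0.1573; 0.0107.
Sum = 0.167955; P₂ = 0.167955 / 7 = 0.0240.

0.0240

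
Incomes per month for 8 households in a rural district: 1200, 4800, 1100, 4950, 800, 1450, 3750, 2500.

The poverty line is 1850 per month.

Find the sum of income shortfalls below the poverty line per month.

Incomes under z: 800, 1100, 1200, 1450 (q = 4 of N = 8).
Individual gaps: 1850−800 = 1050; 1850−1100 = 750; 1850−1200 = 650; 1850−1450 = 400.
Aggregate gap = 2850.

2850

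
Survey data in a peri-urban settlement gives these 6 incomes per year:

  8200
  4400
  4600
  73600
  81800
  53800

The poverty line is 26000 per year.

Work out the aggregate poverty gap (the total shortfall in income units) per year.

Below the line: 4400, 4600, 8200 (q = 3 of N = 6).
Individual gaps: 26000−4400 = 21600; 26000−4600 = 21400; 26000−8200 = 17800.
Aggregate gap = 60800.

60800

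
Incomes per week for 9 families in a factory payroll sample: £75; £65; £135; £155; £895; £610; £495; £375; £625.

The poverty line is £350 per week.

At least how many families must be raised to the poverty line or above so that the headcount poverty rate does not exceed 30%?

Currently q = 4 of N = 9 are below the line (H = 0.444).
A headcount ratio of at most 30% allows at most ⌊0.30 × 9⌋ = 2 poor families.
So at least 4 − 2 = 2 must be lifted.

2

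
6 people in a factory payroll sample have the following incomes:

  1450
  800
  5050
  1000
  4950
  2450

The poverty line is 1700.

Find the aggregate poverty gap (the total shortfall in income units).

Below z: 800, 1000, 1450 (q = 3 of N = 6).
Individual gaps: 1700−800 = 900; 1700−1000 = 700; 1700−1450 = 250.
Aggregate gap = 1850.

1850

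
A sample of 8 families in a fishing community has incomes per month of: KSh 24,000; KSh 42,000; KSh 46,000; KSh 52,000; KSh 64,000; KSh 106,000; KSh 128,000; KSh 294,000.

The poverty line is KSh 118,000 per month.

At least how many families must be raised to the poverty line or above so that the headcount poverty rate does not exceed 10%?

6 of the 8 families are poor, so H = 6/8 = 0.750.
A headcount ratio of at most 10% allows at most ⌊0.10 × 8⌋ = 0 poor families.
So at least 6 − 0 = 6 must be lifted.

6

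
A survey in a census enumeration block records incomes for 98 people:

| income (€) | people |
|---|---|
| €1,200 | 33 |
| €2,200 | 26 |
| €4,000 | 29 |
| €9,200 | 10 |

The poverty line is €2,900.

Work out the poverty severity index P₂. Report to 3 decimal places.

0.131

Poor units: 33×€1,200, 26×€2,200 (q = 59 of N = 98).
Relative gaps: (2900−1200)/2900 = 0.5862 (×33); (2900−2200)/2900 = 0.2414 (×26).
Squared: 0.3436 (×33); 0.0583 (×26).
Sum = 12.854935; P₂ = 12.854935 / 98 = 0.131.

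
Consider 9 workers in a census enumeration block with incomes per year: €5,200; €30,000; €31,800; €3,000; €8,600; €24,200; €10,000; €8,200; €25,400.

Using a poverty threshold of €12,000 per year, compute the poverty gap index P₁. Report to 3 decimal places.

Incomes under z: €3,000, €5,200, €8,200, €8,600, €10,000 (q = 5 of N = 9).
Relative gaps: (12000−3000)/12000 = 0.7500; (12000−5200)/12000 = 0.5667; (12000−8200)/12000 = 0.3167; (12000−8600)/12000 = 0.2833; (12000−10000)/12000 = 0.1667.
Sum of shortfalls = 2.083333; P₁ averages over all N: 2.083333 / 9 = 0.231.

0.231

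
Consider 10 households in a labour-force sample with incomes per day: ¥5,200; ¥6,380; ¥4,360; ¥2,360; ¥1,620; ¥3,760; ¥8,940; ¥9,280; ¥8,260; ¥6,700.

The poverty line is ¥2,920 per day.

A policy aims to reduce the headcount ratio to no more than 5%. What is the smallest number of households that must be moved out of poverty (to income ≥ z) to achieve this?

2

2 of the 10 households are poor, so H = 2/10 = 0.200.
A headcount ratio of at most 5% allows at most ⌊0.05 × 10⌋ = 0 poor households.
So at least 2 − 0 = 2 must be lifted.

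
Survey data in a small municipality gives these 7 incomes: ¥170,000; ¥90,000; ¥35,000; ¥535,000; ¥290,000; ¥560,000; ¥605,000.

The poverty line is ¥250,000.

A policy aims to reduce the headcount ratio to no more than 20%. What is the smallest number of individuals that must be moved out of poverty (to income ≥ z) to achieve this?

Currently q = 3 of N = 7 are below the line (H = 0.429).
A headcount ratio of at most 20% allows at most ⌊0.20 × 7⌋ = 1 poor individuals.
So at least 3 − 1 = 2 must be lifted.

2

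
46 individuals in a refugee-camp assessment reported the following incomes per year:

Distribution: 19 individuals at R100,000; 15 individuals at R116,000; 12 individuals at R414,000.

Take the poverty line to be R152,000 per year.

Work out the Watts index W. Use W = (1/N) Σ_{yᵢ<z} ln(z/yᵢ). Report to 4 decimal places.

Below z: 19×R100,000, 15×R116,000 (q = 34 of N = 46).
Log shortfalls: ln(152000/100000) = 0.4187 (×19); ln(152000/116000) = 0.2703 (×15).
W = 12.009851 / 46 = 0.2611.

0.2611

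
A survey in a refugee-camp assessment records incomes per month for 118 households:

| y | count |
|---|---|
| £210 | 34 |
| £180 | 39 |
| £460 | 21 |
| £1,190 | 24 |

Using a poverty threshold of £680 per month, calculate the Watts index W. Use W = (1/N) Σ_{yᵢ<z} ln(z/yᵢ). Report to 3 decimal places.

Below the line: 39×£180, 34×£210, 21×£460 (q = 94 of N = 118).
Log shortfalls: ln(680/180) = 1.3291 (×39); ln(680/210) = 1.1750 (×34); ln(680/460) = 0.3909 (×21).
W = 99.993994 / 118 = 0.847.

0.847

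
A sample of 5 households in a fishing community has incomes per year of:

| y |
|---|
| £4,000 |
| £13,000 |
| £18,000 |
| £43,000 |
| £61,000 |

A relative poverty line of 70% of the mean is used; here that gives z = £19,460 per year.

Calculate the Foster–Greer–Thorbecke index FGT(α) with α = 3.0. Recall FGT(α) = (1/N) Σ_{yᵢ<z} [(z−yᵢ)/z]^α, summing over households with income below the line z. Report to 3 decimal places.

Below the line: £4,000, £13,000, £18,000 (q = 3 of N = 5).
Normalized shortfalls: (19460−4000)/19460 = 0.7945; (19460−13000)/19460 = 0.3320; (19460−18000)/19460 = 0.0750.
Raised to α = 3.0: 0.50142; 0.03658; 0.00042.
Sum = 0.538422; FGT(3.0) = 0.538422 / 5 = 0.108.

0.108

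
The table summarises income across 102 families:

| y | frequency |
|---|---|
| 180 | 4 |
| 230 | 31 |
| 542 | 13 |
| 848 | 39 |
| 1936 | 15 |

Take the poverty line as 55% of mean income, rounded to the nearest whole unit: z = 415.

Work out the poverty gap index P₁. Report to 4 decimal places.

Poor units: 4×180, 31×230 (q = 35 of N = 102).
Relative gaps: (415−180)/415 = 0.5663 (×4); (415−230)/415 = 0.4458 (×31).
Σ = 16.084337. Dividing by the full population N = 102 gives P₁ = 0.1577.

0.1577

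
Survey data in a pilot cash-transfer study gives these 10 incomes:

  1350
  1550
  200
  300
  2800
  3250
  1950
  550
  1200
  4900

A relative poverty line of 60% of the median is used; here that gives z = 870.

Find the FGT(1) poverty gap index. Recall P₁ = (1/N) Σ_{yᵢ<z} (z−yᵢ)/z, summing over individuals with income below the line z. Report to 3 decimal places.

Below z: 200, 300, 550 (q = 3 of N = 10).
Relative gaps: (870−200)/870 = 0.7701; (870−300)/870 = 0.6552; (870−550)/870 = 0.3678.
Σ = 1.793103. Dividing by the full population N = 10 gives P₁ = 0.179.

0.179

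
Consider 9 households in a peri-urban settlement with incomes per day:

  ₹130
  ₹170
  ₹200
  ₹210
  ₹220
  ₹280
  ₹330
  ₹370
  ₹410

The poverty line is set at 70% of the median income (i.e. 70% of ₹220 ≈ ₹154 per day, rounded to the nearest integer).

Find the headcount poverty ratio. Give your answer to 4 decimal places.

1 of the 9 households have income below ₹154.
H = 1/9 = 0.1111.

0.1111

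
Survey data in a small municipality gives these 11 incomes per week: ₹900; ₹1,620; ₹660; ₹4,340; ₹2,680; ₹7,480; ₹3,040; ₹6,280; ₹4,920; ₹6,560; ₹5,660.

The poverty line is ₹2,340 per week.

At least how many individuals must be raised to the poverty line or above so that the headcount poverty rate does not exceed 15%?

Currently q = 3 of N = 11 are below the line (H = 0.273).
A headcount ratio of at most 15% allows at most ⌊0.15 × 11⌋ = 1 poor individuals.
So at least 3 − 1 = 2 must be lifted.

2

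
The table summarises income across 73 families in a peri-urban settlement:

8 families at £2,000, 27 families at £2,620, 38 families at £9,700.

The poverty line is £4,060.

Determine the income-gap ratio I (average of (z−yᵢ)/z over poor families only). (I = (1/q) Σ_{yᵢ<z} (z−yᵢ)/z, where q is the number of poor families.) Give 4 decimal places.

0.3896

Below z: 8×£2,000, 27×£2,620 (q = 35 of N = 73).
Shortfall ratios (z−y)/z: 0.5074 (×8), 0.3547 (×27); sum = 13.635468.
I averages over the q = 35 poor units only: 13.635468 / 35 = 0.3896.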